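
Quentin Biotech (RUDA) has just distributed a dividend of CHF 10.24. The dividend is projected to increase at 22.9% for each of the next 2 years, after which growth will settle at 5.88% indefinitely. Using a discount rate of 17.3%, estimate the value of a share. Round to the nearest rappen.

Two-stage DDM. Project D₁…D_2 at 0.229, terminal growth 0.0588, discount at r = 0.173.
D_1 = 12.5850
D_2 = 15.4669
Terminal value at t=2: TV = D_3/(r−g) = 16.3764/(0.173−0.0588) = 143.4008
P₀ = 12.5850/(1+0.173)^1 + 15.4669/(1+0.173)^2 + 143.4008/(1+0.173)^2 = 126.1910

CHF 126.19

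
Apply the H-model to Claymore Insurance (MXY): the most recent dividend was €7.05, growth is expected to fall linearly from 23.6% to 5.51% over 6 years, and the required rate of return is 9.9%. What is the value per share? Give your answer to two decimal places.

H-model: P₀ = D₀[(1+g_L) + H(g_S−g_L)]/(r−g_L), with H = 6/2 = 3.
P₀ = 7.05 × [(1+0.0551) + 3×(0.236−0.0551)] / (0.099−0.0551)
   = 7.05 × 1.5978 / 0.0439 = 256.5943

€256.59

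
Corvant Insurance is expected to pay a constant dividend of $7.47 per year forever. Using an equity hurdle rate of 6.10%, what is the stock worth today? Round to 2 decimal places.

Zero-growth DDM (perpetuity): P₀ = D/r = 7.47 / 0.061 = 122.4590

$122.46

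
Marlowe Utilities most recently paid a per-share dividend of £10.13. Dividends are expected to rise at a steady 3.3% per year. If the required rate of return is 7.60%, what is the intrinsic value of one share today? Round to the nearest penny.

Gordon growth model: P₀ = D₁/(r − g). D₁ = 10.13 × (1 + 0.033) = 10.4643.
P₀ = 10.4643 / (0.076 − 0.033) = 10.4643 / 0.043 = 243.3556

£243.36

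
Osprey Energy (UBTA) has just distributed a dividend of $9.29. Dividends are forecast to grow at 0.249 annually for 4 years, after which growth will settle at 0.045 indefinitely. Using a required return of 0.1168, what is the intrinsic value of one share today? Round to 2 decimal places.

$261.06

Two-stage DDM. Project D₁…D_4 at 0.249, terminal growth 0.045, discount at r = 0.1168.
D_1 = 11.6032
D_2 = 14.4924
D_3 = 18.1010
D_4 = 22.6082
Terminal value at t=4: TV = D_5/(r−g) = 23.6255/(0.1168−0.045) = 329.0465
P₀ = 11.6032/(1+0.1168)^1 + 14.4924/(1+0.1168)^2 + 18.1010/(1+0.1168)^3 + 22.6082/(1+0.1168)^4 + 329.0465/(1+0.1168)^4 = 261.0596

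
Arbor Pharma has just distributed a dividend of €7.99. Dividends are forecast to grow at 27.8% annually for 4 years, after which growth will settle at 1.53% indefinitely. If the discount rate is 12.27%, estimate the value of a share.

Two-stage DDM. Project D₁…D_4 at 0.278, terminal growth 0.0153, discount at r = 0.1227.
D_1 = 10.2112
D_2 = 13.0499
D_3 = 16.6778
D_4 = 21.3143
Terminal value at t=4: TV = D_5/(r−g) = 21.6404/(0.1227−0.0153) = 201.4932
P₀ = 10.2112/(1+0.1227)^1 + 13.0499/(1+0.1227)^2 + 16.6778/(1+0.1227)^3 + 21.3143/(1+0.1227)^4 + 201.4932/(1+0.1227)^4 = 171.4750

€171.48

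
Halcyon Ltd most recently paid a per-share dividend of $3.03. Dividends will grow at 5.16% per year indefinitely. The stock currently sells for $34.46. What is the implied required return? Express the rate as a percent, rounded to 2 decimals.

14.41%

Rearranging the constant-growth DDM: r = D₁/P₀ + g.
D₁ = 3.03 × (1 + 0.0516) = 3.1863.
r = 3.1863 / 34.46 + 0.0516 = 0.09247 + 0.0516 = 0.14407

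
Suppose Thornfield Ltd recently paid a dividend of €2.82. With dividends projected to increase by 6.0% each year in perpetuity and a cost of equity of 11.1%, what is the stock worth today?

Gordon growth model: P₀ = D₁/(r − g). D₁ = 2.82 × (1 + 0.06) = 2.9892.
P₀ = 2.9892 / (0.111 − 0.06) = 2.9892 / 0.051 = 58.6118

€58.61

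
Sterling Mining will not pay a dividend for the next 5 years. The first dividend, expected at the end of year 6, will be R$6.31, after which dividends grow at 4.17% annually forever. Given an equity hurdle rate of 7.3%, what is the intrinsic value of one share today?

Deferred-dividend DDM. At t=5 the remaining stream is a growing perpetuity with first payment D_6 = 6.31.
V_5 = D_6/(r−g) = 6.31/(0.073−0.0417) = 201.5974
P₀ = V_5/(1+r)^5 = 201.5974/(1+0.073)^5 = 141.7380

R$141.74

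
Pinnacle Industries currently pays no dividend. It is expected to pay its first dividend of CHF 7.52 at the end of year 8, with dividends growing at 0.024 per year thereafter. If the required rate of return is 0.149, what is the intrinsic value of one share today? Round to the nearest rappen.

Deferred-dividend DDM. At t=7 the remaining stream is a growing perpetuity with first payment D_8 = 7.52.
V_7 = D_8/(r−g) = 7.52/(0.149−0.024) = 60.1600
P₀ = V_7/(1+r)^7 = 60.1600/(1+0.149)^7 = 22.7545

CHF 22.75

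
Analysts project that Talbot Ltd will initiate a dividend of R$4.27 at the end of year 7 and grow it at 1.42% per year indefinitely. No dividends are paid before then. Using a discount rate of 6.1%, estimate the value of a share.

Deferred-dividend DDM. At t=6 the remaining stream is a growing perpetuity with first payment D_7 = 4.27.
V_6 = D_7/(r−g) = 4.27/(0.061−0.0142) = 91.2393
P₀ = V_6/(1+r)^6 = 91.2393/(1+0.061)^6 = 63.9572

R$63.96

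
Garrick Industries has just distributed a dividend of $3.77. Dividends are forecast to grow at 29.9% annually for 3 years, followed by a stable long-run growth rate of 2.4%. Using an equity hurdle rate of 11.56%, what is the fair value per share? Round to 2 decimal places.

$81.99

Two-stage DDM. Project D₁…D_3 at 0.299, terminal growth 0.024, discount at r = 0.1156.
D_1 = 4.8972
D_2 = 6.3615
D_3 = 8.2636
Terminal value at t=3: TV = D_4/(r−g) = 8.4619/(0.1156−0.024) = 92.3790
P₀ = 4.8972/(1+0.1156)^1 + 6.3615/(1+0.1156)^2 + 8.2636/(1+0.1156)^3 + 92.3790/(1+0.1156)^3 = 81.9876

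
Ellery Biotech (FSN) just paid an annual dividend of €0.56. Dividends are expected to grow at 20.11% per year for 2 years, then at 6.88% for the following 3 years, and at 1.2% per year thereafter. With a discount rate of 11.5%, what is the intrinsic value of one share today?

Three-stage DDM. Project D₁…D_5; terminal Gordon value at t=5 with g = 0.012; discount at r = 0.115.
D_1 = 0.6726
D_2 = 0.8079
D_3 = 0.8635
D_4 = 0.9229
D_5 = 0.9864
TV_5 = 0.9982/(0.115−0.012) = 9.6912
P₀ = Σ Dₜ/(1+r)ᵗ + TV_5/(1+r)^5 = 8.6689

€8.67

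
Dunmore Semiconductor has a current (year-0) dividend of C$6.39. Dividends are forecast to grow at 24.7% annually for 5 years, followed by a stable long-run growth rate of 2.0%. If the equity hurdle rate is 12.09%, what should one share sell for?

C$154.57

Two-stage DDM. Project D₁…D_5 at 0.247, terminal growth 0.02, discount at r = 0.1209.
D_1 = 7.9683
D_2 = 9.9365
D_3 = 12.3908
D_4 = 15.4514
D_5 = 19.2678
Terminal value at t=5: TV = D_6/(r−g) = 19.6532/(0.1209−0.02) = 194.7790
P₀ = 7.9683/(1+0.1209)^1 + 9.9365/(1+0.1209)^2 + 12.3908/(1+0.1209)^3 + 15.4514/(1+0.1209)^4 + 19.2678/(1+0.1209)^5 + 194.7790/(1+0.1209)^5 = 154.5730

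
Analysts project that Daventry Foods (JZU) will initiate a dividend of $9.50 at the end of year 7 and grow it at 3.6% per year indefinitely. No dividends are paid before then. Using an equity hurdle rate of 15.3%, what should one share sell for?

Deferred-dividend DDM. At t=6 the remaining stream is a growing perpetuity with first payment D_7 = 9.50.
V_6 = D_7/(r−g) = 9.50/(0.153−0.036) = 81.1966
P₀ = V_6/(1+r)^6 = 81.1966/(1+0.153)^6 = 34.5591

$34.56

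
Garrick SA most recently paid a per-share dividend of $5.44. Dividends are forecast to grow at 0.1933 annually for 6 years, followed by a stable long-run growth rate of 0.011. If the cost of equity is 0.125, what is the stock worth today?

Two-stage DDM. Project D₁…D_6 at 0.1933, terminal growth 0.011, discount at r = 0.125.
D_1 = 6.4916
D_2 = 7.7464
D_3 = 9.2437
D_4 = 11.0306
D_5 = 13.1628
D_6 = 15.7071
Terminal value at t=6: TV = D_7/(r−g) = 15.8799/(0.125−0.011) = 139.2974
P₀ = 6.4916/(1+0.125)^1 + 7.7464/(1+0.125)^2 + 9.2437/(1+0.125)^3 + 11.0306/(1+0.125)^4 + 13.1628/(1+0.125)^5 + 15.7071/(1+0.125)^6 + 139.2974/(1+0.125)^6 = 109.0329

$109.03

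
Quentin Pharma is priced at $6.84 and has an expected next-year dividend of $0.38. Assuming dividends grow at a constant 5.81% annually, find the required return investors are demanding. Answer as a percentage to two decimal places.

Rearranging the constant-growth DDM: r = D₁/P₀ + g.
r = 0.3800 / 6.84 + 0.0581 = 0.05556 + 0.0581 = 0.11366

11.37%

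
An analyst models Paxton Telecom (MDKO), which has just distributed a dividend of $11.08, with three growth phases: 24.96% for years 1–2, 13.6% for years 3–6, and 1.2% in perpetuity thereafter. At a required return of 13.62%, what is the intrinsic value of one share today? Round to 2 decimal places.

$188.30

Three-stage DDM. Project D₁…D_6; terminal Gordon value at t=6 with g = 0.012; discount at r = 0.1362.
D_1 = 13.8456
D_2 = 17.3014
D_3 = 19.6544
D_4 = 22.3274
D_5 = 25.3639
D_6 = 28.8134
TV_6 = 29.1592/(0.1362−0.012) = 234.7762
P₀ = Σ Dₜ/(1+r)ᵗ + TV_6/(1+r)^6 = 188.2979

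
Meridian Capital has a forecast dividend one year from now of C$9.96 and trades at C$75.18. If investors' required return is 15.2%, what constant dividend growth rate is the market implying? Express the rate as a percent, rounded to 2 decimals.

From P₀ = D₁/(r − g), the implied growth is g = r − D₁/P₀.
g = 0.152 − 9.96/75.18 = 0.152 − 0.13248 = 0.01952

1.95%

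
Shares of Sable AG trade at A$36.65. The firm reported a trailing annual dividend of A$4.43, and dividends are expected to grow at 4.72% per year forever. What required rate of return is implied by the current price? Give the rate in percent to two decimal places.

17.38%

Rearranging the constant-growth DDM: r = D₁/P₀ + g.
D₁ = 4.43 × (1 + 0.0472) = 4.6391.
r = 4.6391 / 36.65 + 0.0472 = 0.12658 + 0.0472 = 0.17378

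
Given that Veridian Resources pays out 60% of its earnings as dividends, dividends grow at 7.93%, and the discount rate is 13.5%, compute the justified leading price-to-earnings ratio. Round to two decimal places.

Justified leading P/E = b/(r−g) = 0.60/(0.135−0.0793) = 10.7720

10.77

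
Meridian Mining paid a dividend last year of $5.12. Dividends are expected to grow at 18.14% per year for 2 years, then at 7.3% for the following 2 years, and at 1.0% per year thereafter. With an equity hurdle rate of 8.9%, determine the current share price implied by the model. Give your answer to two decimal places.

$98.16

Three-stage DDM. Project D₁…D_4; terminal Gordon value at t=4 with g = 0.01; discount at r = 0.089.
D_1 = 6.0488
D_2 = 7.1460
D_3 = 7.6677
D_4 = 8.2274
TV_4 = 8.3097/(0.089−0.01) = 105.1859
P₀ = Σ Dₜ/(1+r)ᵗ + TV_4/(1+r)^4 = 98.1577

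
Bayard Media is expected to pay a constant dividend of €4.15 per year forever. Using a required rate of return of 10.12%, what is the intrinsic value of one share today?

€41.01

Zero-growth DDM (perpetuity): P₀ = D/r = 4.15 / 0.1012 = 41.0079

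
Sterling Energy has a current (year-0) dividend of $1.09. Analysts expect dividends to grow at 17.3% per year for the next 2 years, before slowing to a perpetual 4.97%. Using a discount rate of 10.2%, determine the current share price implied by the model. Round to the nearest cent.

$27.18

Two-stage DDM. Project D₁…D_2 at 0.173, terminal growth 0.0497, discount at r = 0.102.
D_1 = 1.2786
D_2 = 1.4998
Terminal value at t=2: TV = D_3/(r−g) = 1.5743/(0.102−0.0497) = 30.1014
P₀ = 1.2786/(1+0.102)^1 + 1.4998/(1+0.102)^2 + 30.1014/(1+0.102)^2 = 27.1821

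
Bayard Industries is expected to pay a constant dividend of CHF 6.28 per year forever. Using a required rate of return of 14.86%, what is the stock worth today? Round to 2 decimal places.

Zero-growth DDM (perpetuity): P₀ = D/r = 6.28 / 0.1486 = 42.2611

CHF 42.26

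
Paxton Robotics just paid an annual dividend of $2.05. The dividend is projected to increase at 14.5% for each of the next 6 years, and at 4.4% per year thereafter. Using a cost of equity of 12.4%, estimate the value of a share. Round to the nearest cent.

Two-stage DDM. Project D₁…D_6 at 0.145, terminal growth 0.044, discount at r = 0.124.
D_1 = 2.3472
D_2 = 2.6876
D_3 = 3.0773
D_4 = 3.5235
D_5 = 4.0344
D_6 = 4.6194
Terminal value at t=6: TV = D_7/(r−g) = 4.8227/(0.124−0.044) = 60.2833
P₀ = 2.3472/(1+0.124)^1 + 2.6876/(1+0.124)^2 + 3.0773/(1+0.124)^3 + 3.5235/(1+0.124)^4 + 4.0344/(1+0.124)^5 + 4.6194/(1+0.124)^6 + 60.2833/(1+0.124)^6 = 43.0249

$43.02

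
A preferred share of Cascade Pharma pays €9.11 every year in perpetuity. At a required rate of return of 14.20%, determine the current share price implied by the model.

€64.15

Zero-growth DDM (perpetuity): P₀ = D/r = 9.11 / 0.142 = 64.1549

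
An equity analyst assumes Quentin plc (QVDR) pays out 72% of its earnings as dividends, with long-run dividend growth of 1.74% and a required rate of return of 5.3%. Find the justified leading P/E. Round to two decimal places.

Justified leading P/E = b/(r−g) = 0.72/(0.053−0.0174) = 20.2247

20.22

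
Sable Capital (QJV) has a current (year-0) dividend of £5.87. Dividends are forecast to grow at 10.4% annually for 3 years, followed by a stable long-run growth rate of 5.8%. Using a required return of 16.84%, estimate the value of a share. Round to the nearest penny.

£63.19

Two-stage DDM. Project D₁…D_3 at 0.104, terminal growth 0.058, discount at r = 0.1684.
D_1 = 6.4805
D_2 = 7.1544
D_3 = 7.8985
Terminal value at t=3: TV = D_4/(r−g) = 8.3566/(0.1684−0.058) = 75.6941
P₀ = 6.4805/(1+0.1684)^1 + 7.1544/(1+0.1684)^2 + 7.8985/(1+0.1684)^3 + 75.6941/(1+0.1684)^3 = 63.1947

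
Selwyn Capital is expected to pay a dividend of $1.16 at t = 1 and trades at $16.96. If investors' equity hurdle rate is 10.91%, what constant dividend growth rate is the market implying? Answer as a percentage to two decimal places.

4.07%

From P₀ = D₁/(r − g), the implied growth is g = r − D₁/P₀.
g = 0.1091 − 1.16/16.96 = 0.1091 − 0.06840 = 0.04070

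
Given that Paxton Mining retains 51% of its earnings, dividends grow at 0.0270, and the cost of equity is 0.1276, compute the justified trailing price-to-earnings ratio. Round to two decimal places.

5.00

Payout ratio b = 1 − 0.51 = 0.49.
Justified trailing P/E = b(1+g)/(r−g) = 0.49×(1+0.027)/(0.1276−0.027) = 5.0023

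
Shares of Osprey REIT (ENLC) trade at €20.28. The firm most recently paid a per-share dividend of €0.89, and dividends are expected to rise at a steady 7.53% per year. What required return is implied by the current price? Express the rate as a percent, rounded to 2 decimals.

Rearranging the constant-growth DDM: r = D₁/P₀ + g.
D₁ = 0.89 × (1 + 0.0753) = 0.9570.
r = 0.9570 / 20.28 + 0.0753 = 0.04719 + 0.0753 = 0.12249

12.25%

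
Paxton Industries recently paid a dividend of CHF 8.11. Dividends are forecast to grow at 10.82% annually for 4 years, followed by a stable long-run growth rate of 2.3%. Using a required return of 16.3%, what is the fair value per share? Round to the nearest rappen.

Two-stage DDM. Project D₁…D_4 at 0.1082, terminal growth 0.023, discount at r = 0.163.
D_1 = 8.9875
D_2 = 9.9599
D_3 = 11.0376
D_4 = 12.2319
Terminal value at t=4: TV = D_5/(r−g) = 12.5132/(0.163−0.023) = 89.3801
P₀ = 8.9875/(1+0.163)^1 + 9.9599/(1+0.163)^2 + 11.0376/(1+0.163)^3 + 12.2319/(1+0.163)^4 + 89.3801/(1+0.163)^4 = 77.6509

CHF 77.65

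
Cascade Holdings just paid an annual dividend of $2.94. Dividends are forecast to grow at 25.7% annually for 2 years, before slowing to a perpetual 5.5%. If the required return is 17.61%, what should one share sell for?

Two-stage DDM. Project D₁…D_2 at 0.257, terminal growth 0.055, discount at r = 0.1761.
D_1 = 3.6956
D_2 = 4.6453
Terminal value at t=2: TV = D_3/(r−g) = 4.9008/(0.1761−0.055) = 40.4693
P₀ = 3.6956/(1+0.1761)^1 + 4.6453/(1+0.1761)^2 + 40.4693/(1+0.1761)^2 = 35.7581

$35.76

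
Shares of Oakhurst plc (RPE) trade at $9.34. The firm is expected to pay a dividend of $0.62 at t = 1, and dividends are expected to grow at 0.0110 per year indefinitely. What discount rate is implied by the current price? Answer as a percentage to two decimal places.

7.74%

Rearranging the constant-growth DDM: r = D₁/P₀ + g.
r = 0.6200 / 9.34 + 0.011 = 0.06638 + 0.011 = 0.07738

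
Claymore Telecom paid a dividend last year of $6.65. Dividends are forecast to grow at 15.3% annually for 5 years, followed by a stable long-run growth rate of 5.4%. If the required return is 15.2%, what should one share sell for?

Two-stage DDM. Project D₁…D_5 at 0.153, terminal growth 0.054, discount at r = 0.152.
D_1 = 7.6675
D_2 = 8.8406
D_3 = 10.1932
D_4 = 11.7527
D_5 = 13.5509
Terminal value at t=5: TV = D_6/(r−g) = 14.2826/(0.152−0.054) = 145.7413
P₀ = 7.6675/(1+0.152)^1 + 8.8406/(1+0.152)^2 + 10.1932/(1+0.152)^3 + 11.7527/(1+0.152)^4 + 13.5509/(1+0.152)^5 + 145.7413/(1+0.152)^5 = 105.1691

$105.17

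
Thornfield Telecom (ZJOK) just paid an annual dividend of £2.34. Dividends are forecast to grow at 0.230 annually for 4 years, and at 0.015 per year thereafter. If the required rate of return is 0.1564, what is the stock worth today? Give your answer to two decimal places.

Two-stage DDM. Project D₁…D_4 at 0.23, terminal growth 0.015, discount at r = 0.1564.
D_1 = 2.8782
D_2 = 3.5402
D_3 = 4.3544
D_4 = 5.3559
Terminal value at t=4: TV = D_5/(r−g) = 5.4363/(0.1564−0.015) = 38.4462
P₀ = 2.8782/(1+0.1564)^1 + 3.5402/(1+0.1564)^2 + 4.3544/(1+0.1564)^3 + 5.3559/(1+0.1564)^4 + 38.4462/(1+0.1564)^4 = 32.4463

£32.45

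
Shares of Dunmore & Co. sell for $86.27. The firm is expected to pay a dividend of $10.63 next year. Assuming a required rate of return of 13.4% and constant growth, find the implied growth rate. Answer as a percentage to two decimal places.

From P₀ = D₁/(r − g), the implied growth is g = r − D₁/P₀.
g = 0.134 − 10.63/86.27 = 0.134 − 0.12322 = 0.01078

1.08%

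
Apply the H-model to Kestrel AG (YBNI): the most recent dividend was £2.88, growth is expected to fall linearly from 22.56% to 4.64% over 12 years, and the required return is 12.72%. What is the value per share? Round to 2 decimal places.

£75.62

H-model: P₀ = D₀[(1+g_L) + H(g_S−g_L)]/(r−g_L), with H = 12/2 = 6.
P₀ = 2.88 × [(1+0.0464) + 6×(0.2256−0.0464)] / (0.1272−0.0464)
   = 2.88 × 2.1216 / 0.0808 = 75.6214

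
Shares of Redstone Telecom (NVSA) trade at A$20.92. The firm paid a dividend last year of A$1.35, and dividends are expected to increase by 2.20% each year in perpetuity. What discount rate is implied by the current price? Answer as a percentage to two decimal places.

Rearranging the constant-growth DDM: r = D₁/P₀ + g.
D₁ = 1.35 × (1 + 0.022) = 1.3797.
r = 1.3797 / 20.92 + 0.022 = 0.06595 + 0.022 = 0.08795

8.80%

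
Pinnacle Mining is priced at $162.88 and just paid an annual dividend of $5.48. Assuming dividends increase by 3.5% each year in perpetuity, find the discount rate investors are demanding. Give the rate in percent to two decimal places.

Rearranging the constant-growth DDM: r = D₁/P₀ + g.
D₁ = 5.48 × (1 + 0.035) = 5.6718.
r = 5.6718 / 162.88 + 0.035 = 0.03482 + 0.035 = 0.06982

6.98%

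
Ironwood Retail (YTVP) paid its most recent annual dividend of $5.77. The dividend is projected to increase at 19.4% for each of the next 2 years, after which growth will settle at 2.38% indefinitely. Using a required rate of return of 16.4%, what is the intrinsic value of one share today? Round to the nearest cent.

$56.32

Two-stage DDM. Project D₁…D_2 at 0.194, terminal growth 0.0238, discount at r = 0.164.
D_1 = 6.8894
D_2 = 8.2259
Terminal value at t=2: TV = D_3/(r−g) = 8.4217/(0.164−0.0238) = 60.0692
P₀ = 6.8894/(1+0.164)^1 + 8.2259/(1+0.164)^2 + 60.0692/(1+0.164)^2 = 56.3249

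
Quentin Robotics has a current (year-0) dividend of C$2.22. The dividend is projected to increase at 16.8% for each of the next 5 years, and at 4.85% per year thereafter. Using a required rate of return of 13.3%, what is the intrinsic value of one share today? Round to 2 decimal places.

Two-stage DDM. Project D₁…D_5 at 0.168, terminal growth 0.0485, discount at r = 0.133.
D_1 = 2.5930
D_2 = 3.0286
D_3 = 3.5374
D_4 = 4.1317
D_5 = 4.8258
Terminal value at t=5: TV = D_6/(r−g) = 5.0598/(0.133−0.0485) = 59.8796
P₀ = 2.5930/(1+0.133)^1 + 3.0286/(1+0.133)^2 + 3.5374/(1+0.133)^3 + 4.1317/(1+0.133)^4 + 4.8258/(1+0.133)^5 + 59.8796/(1+0.133)^5 = 44.2443

C$44.24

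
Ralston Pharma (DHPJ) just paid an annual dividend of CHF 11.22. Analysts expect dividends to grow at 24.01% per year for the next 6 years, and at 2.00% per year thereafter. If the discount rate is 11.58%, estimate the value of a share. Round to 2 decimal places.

CHF 324.16

Two-stage DDM. Project D₁…D_6 at 0.2401, terminal growth 0.02, discount at r = 0.1158.
D_1 = 13.9139
D_2 = 17.2547
D_3 = 21.3975
D_4 = 26.5350
D_5 = 32.9061
D_6 = 40.8069
Terminal value at t=6: TV = D_7/(r−g) = 41.6230/(0.1158−0.02) = 434.4780
P₀ = 13.9139/(1+0.1158)^1 + 17.2547/(1+0.1158)^2 + 21.3975/(1+0.1158)^3 + 26.5350/(1+0.1158)^4 + 32.9061/(1+0.1158)^5 + 40.8069/(1+0.1158)^6 + 434.4780/(1+0.1158)^6 = 324.1604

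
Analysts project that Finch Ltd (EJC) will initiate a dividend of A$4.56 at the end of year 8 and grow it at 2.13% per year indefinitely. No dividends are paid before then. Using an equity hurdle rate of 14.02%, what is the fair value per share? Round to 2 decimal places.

Deferred-dividend DDM. At t=7 the remaining stream is a growing perpetuity with first payment D_8 = 4.56.
V_7 = D_8/(r−g) = 4.56/(0.1402−0.0213) = 38.3516
P₀ = V_7/(1+r)^7 = 38.3516/(1+0.1402)^7 = 15.3079

A$15.31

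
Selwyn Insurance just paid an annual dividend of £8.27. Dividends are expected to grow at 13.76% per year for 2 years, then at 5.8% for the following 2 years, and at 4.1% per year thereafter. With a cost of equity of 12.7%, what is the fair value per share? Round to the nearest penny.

Three-stage DDM. Project D₁…D_4; terminal Gordon value at t=4 with g = 0.041; discount at r = 0.127.
D_1 = 9.4080
D_2 = 10.7025
D_3 = 11.3232
D_4 = 11.9800
TV_4 = 12.4712/(0.127−0.041) = 145.0135
P₀ = Σ Dₜ/(1+r)ᵗ + TV_4/(1+r)^4 = 122.0008

£122.00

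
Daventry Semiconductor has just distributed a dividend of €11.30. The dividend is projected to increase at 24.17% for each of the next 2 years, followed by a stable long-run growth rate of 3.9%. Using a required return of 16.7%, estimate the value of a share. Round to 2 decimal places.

€128.66

Two-stage DDM. Project D₁…D_2 at 0.2417, terminal growth 0.039, discount at r = 0.167.
D_1 = 14.0312
D_2 = 17.4226
Terminal value at t=2: TV = D_3/(r−g) = 18.1020/(0.167−0.039) = 141.4221
P₀ = 14.0312/(1+0.167)^1 + 17.4226/(1+0.167)^2 + 141.4221/(1+0.167)^2 = 128.6589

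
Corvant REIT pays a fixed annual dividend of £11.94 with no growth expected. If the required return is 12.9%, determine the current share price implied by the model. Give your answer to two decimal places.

Zero-growth DDM (perpetuity): P₀ = D/r = 11.94 / 0.129 = 92.5581

£92.56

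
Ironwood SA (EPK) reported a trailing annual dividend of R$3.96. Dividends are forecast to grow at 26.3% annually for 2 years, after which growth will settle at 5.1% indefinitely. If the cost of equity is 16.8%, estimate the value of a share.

R$50.51

Two-stage DDM. Project D₁…D_2 at 0.263, terminal growth 0.051, discount at r = 0.168.
D_1 = 5.0015
D_2 = 6.3169
Terminal value at t=2: TV = D_3/(r−g) = 6.6390/(0.168−0.051) = 56.7438
P₀ = 5.0015/(1+0.168)^1 + 6.3169/(1+0.168)^2 + 56.7438/(1+0.168)^2 = 50.5067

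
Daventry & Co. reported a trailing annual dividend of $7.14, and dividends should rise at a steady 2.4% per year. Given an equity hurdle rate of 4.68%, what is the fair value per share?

Gordon growth model: P₀ = D₁/(r − g). D₁ = 7.14 × (1 + 0.024) = 7.3114.
P₀ = 7.3114 / (0.0468 − 0.024) = 7.3114 / 0.0228 = 320.6737

$320.67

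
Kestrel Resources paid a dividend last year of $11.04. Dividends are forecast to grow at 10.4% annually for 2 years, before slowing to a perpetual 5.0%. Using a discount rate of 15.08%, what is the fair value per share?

Two-stage DDM. Project D₁…D_2 at 0.104, terminal growth 0.05, discount at r = 0.1508.
D_1 = 12.1882
D_2 = 13.4557
Terminal value at t=2: TV = D_3/(r−g) = 14.1285/(0.1508−0.05) = 140.1638
P₀ = 12.1882/(1+0.1508)^1 + 13.4557/(1+0.1508)^2 + 140.1638/(1+0.1508)^2 = 126.5881

$126.59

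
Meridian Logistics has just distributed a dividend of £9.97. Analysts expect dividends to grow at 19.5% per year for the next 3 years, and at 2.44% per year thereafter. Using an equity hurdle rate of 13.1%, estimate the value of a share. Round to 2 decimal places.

£146.44

Two-stage DDM. Project D₁…D_3 at 0.195, terminal growth 0.0244, discount at r = 0.131.
D_1 = 11.9142
D_2 = 14.2374
D_3 = 17.0137
Terminal value at t=3: TV = D_4/(r−g) = 17.4288/(0.131−0.0244) = 163.4975
P₀ = 11.9142/(1+0.131)^1 + 14.2374/(1+0.131)^2 + 17.0137/(1+0.131)^3 + 163.4975/(1+0.131)^3 = 146.4363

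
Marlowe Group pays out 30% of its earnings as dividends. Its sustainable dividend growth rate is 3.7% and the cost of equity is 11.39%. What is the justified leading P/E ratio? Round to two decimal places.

Justified leading P/E = b/(r−g) = 0.30/(0.1139−0.037) = 3.9012

3.90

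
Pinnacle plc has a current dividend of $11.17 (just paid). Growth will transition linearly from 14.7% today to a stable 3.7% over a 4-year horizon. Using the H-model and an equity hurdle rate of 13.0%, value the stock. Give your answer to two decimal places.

H-model: P₀ = D₀[(1+g_L) + H(g_S−g_L)]/(r−g_L), with H = 4/2 = 2.
P₀ = 11.17 × [(1+0.037) + 2×(0.147−0.037)] / (0.13−0.037)
   = 11.17 × 1.2570 / 0.093 = 150.9752

$150.98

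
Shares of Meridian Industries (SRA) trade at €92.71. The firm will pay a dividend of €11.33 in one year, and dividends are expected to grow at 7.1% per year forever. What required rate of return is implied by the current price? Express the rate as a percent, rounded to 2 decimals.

Rearranging the constant-growth DDM: r = D₁/P₀ + g.
r = 11.3300 / 92.71 + 0.071 = 0.12221 + 0.071 = 0.19321

19.32%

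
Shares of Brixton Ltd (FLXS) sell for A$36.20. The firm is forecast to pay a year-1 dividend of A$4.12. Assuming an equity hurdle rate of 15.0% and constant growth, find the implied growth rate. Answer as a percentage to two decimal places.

3.62%

From P₀ = D₁/(r − g), the implied growth is g = r − D₁/P₀.
g = 0.15 − 4.12/36.20 = 0.15 − 0.11381 = 0.03619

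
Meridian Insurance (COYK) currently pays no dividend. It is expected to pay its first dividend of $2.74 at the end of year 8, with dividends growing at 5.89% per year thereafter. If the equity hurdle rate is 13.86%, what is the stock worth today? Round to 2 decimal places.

$13.86

Deferred-dividend DDM. At t=7 the remaining stream is a growing perpetuity with first payment D_8 = 2.74.
V_7 = D_8/(r−g) = 2.74/(0.1386−0.0589) = 34.3789
P₀ = V_7/(1+r)^7 = 34.3789/(1+0.1386)^7 = 13.8578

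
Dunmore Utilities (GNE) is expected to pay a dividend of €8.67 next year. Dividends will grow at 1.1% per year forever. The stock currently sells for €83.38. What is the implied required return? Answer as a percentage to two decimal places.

11.50%

Rearranging the constant-growth DDM: r = D₁/P₀ + g.
r = 8.6700 / 83.38 + 0.011 = 0.10398 + 0.011 = 0.11498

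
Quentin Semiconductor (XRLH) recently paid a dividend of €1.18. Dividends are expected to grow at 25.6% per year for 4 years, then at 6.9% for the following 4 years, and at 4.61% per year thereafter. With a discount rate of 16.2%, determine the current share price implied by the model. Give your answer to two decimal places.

Three-stage DDM. Project D₁…D_8; terminal Gordon value at t=8 with g = 0.0461; discount at r = 0.162.
D_1 = 1.4821
D_2 = 1.8615
D_3 = 2.3380
D_4 = 2.9366
D_5 = 3.1392
D_6 = 3.3558
D_7 = 3.5873
D_8 = 3.8349
TV_8 = 4.0117/(0.162−0.0461) = 34.6132
P₀ = Σ Dₜ/(1+r)ᵗ + TV_8/(1+r)^8 = 21.4212

€21.42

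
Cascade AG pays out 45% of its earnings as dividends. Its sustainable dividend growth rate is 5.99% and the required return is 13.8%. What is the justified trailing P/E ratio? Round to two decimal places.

Justified trailing P/E = b(1+g)/(r−g) = 0.45×(1+0.0599)/(0.138−0.0599) = 6.1070

6.11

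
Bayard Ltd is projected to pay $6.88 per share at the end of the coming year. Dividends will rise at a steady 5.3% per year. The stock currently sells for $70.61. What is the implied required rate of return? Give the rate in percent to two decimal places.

15.04%

Rearranging the constant-growth DDM: r = D₁/P₀ + g.
r = 6.8800 / 70.61 + 0.053 = 0.09744 + 0.053 = 0.15044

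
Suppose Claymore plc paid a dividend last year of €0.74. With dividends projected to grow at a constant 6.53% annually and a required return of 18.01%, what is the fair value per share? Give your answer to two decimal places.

Gordon growth model: P₀ = D₁/(r − g). D₁ = 0.74 × (1 + 0.0653) = 0.7883.
P₀ = 0.7883 / (0.1801 − 0.0653) = 0.7883 / 0.1148 = 6.8669

€6.87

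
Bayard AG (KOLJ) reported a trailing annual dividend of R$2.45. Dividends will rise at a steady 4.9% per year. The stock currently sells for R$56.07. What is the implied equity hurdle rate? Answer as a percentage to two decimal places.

Rearranging the constant-growth DDM: r = D₁/P₀ + g.
D₁ = 2.45 × (1 + 0.049) = 2.5701.
r = 2.5701 / 56.07 + 0.049 = 0.04584 + 0.049 = 0.09484

9.48%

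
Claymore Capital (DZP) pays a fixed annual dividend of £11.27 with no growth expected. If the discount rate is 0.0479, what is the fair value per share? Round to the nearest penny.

£235.28

Zero-growth DDM (perpetuity): P₀ = D/r = 11.27 / 0.0479 = 235.2818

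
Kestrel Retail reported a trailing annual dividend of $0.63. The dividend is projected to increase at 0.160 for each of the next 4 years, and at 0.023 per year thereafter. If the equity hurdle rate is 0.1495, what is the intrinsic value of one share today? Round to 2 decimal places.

Two-stage DDM. Project D₁…D_4 at 0.16, terminal growth 0.023, discount at r = 0.1495.
D_1 = 0.7308
D_2 = 0.8477
D_3 = 0.9834
D_4 = 1.1407
Terminal value at t=4: TV = D_5/(r−g) = 1.1669/(0.1495−0.023) = 9.2248
P₀ = 0.7308/(1+0.1495)^1 + 0.8477/(1+0.1495)^2 + 0.9834/(1+0.1495)^3 + 1.1407/(1+0.1495)^4 + 9.2248/(1+0.1495)^4 = 7.8616

$7.86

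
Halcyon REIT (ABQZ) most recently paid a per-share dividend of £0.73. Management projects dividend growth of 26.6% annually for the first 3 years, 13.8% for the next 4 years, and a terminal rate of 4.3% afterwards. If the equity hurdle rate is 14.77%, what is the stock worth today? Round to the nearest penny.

Three-stage DDM. Project D₁…D_7; terminal Gordon value at t=7 with g = 0.043; discount at r = 0.1477.
D_1 = 0.9242
D_2 = 1.1700
D_3 = 1.4812
D_4 = 1.6856
D_5 = 1.9183
D_6 = 2.1830
D_7 = 2.4842
TV_7 = 2.5911/(0.1477−0.043) = 24.7475
P₀ = Σ Dₜ/(1+r)ᵗ + TV_7/(1+r)^7 = 15.9452

£15.95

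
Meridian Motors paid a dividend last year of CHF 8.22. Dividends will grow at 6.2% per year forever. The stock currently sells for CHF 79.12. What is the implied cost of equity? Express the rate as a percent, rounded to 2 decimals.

Rearranging the constant-growth DDM: r = D₁/P₀ + g.
D₁ = 8.22 × (1 + 0.062) = 8.7296.
r = 8.7296 / 79.12 + 0.062 = 0.11033 + 0.062 = 0.17233

17.23%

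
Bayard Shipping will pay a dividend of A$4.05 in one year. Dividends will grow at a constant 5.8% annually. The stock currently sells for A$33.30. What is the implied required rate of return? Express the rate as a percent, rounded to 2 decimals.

Rearranging the constant-growth DDM: r = D₁/P₀ + g.
r = 4.0500 / 33.30 + 0.058 = 0.12162 + 0.058 = 0.17962

17.96%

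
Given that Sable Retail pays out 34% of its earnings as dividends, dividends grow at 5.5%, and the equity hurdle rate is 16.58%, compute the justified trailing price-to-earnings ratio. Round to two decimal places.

3.24

Justified trailing P/E = b(1+g)/(r−g) = 0.34×(1+0.055)/(0.1658−0.055) = 3.2374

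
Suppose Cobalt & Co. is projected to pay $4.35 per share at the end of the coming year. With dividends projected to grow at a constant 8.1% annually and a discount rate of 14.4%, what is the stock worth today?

Gordon growth model: P₀ = D₁/(r − g), with D₁ = 4.35 given directly.
P₀ = 4.3500 / (0.144 − 0.081) = 4.3500 / 0.063 = 69.0476

$69.05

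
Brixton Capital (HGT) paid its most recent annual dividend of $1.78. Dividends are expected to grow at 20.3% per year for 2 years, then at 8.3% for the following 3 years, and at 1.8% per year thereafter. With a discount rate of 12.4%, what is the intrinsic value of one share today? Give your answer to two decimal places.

Three-stage DDM. Project D₁…D_5; terminal Gordon value at t=5 with g = 0.018; discount at r = 0.124.
D_1 = 2.1413
D_2 = 2.5760
D_3 = 2.7898
D_4 = 3.0214
D_5 = 3.2722
TV_5 = 3.3311/(0.124−0.018) = 31.4252
P₀ = Σ Dₜ/(1+r)ᵗ + TV_5/(1+r)^5 = 27.1421

$27.14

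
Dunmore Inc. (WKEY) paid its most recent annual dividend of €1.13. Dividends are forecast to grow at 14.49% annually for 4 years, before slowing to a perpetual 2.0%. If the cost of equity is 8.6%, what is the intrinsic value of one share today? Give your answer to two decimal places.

Two-stage DDM. Project D₁…D_4 at 0.1449, terminal growth 0.02, discount at r = 0.086.
D_1 = 1.2937
D_2 = 1.4812
D_3 = 1.6958
D_4 = 1.9416
Terminal value at t=4: TV = D_5/(r−g) = 1.9804/(0.086−0.02) = 30.0058
P₀ = 1.2937/(1+0.086)^1 + 1.4812/(1+0.086)^2 + 1.6958/(1+0.086)^3 + 1.9416/(1+0.086)^4 + 30.0058/(1+0.086)^4 = 26.7388

€26.74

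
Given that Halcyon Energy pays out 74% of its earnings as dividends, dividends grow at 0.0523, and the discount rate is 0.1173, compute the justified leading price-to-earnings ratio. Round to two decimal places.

Justified leading P/E = b/(r−g) = 0.74/(0.1173−0.0523) = 11.3846

11.38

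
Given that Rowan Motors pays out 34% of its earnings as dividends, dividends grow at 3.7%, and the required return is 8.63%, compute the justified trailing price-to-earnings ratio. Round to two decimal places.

7.15

Justified trailing P/E = b(1+g)/(r−g) = 0.34×(1+0.037)/(0.0863−0.037) = 7.1517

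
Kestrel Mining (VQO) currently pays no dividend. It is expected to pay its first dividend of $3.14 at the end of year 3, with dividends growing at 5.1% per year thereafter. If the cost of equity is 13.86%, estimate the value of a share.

Deferred-dividend DDM. At t=2 the remaining stream is a growing perpetuity with first payment D_3 = 3.14.
V_2 = D_3/(r−g) = 3.14/(0.1386−0.051) = 35.8447
P₀ = V_2/(1+r)^2 = 35.8447/(1+0.1386)^2 = 27.6492

$27.65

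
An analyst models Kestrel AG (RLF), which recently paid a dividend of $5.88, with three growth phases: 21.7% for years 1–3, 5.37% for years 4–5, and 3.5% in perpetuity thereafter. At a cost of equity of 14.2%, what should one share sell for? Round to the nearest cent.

$91.29

Three-stage DDM. Project D₁…D_5; terminal Gordon value at t=5 with g = 0.035; discount at r = 0.142.
D_1 = 7.1560
D_2 = 8.7088
D_3 = 10.5986
D_4 = 11.1678
D_5 = 11.7675
TV_5 = 12.1793/(0.142−0.035) = 113.8255
P₀ = Σ Dₜ/(1+r)ᵗ + TV_5/(1+r)^5 = 91.2860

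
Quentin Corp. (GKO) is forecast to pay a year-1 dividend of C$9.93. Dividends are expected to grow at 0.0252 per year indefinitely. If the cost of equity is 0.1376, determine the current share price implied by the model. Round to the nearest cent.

Gordon growth model: P₀ = D₁/(r − g), with D₁ = 9.93 given directly.
P₀ = 9.9300 / (0.1376 − 0.0252) = 9.9300 / 0.1124 = 88.3452

C$88.35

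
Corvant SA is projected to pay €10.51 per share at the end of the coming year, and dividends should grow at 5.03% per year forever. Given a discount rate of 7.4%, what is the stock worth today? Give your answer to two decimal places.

€443.46

Gordon growth model: P₀ = D₁/(r − g), with D₁ = 10.51 given directly.
P₀ = 10.5100 / (0.074 − 0.0503) = 10.5100 / 0.0237 = 443.4599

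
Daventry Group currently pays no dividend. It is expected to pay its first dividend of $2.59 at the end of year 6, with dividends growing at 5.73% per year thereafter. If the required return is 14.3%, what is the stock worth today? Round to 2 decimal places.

$15.49

Deferred-dividend DDM. At t=5 the remaining stream is a growing perpetuity with first payment D_6 = 2.59.
V_5 = D_6/(r−g) = 2.59/(0.143−0.0573) = 30.2217
P₀ = V_5/(1+r)^5 = 30.2217/(1+0.143)^5 = 15.4913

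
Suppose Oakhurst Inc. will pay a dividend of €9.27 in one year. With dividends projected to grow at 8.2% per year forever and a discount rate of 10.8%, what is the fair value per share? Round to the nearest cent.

€356.54

Gordon growth model: P₀ = D₁/(r − g), with D₁ = 9.27 given directly.
P₀ = 9.2700 / (0.108 − 0.082) = 9.2700 / 0.026 = 356.5385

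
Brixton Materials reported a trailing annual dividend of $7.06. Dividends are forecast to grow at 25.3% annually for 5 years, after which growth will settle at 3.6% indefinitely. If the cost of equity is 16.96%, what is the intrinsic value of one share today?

Two-stage DDM. Project D₁…D_5 at 0.253, terminal growth 0.036, discount at r = 0.1696.
D_1 = 8.8462
D_2 = 11.0843
D_3 = 13.8886
D_4 = 17.4024
D_5 = 21.8052
Terminal value at t=5: TV = D_6/(r−g) = 22.5902/(0.1696−0.036) = 169.0882
P₀ = 8.8462/(1+0.1696)^1 + 11.0843/(1+0.1696)^2 + 13.8886/(1+0.1696)^3 + 17.4024/(1+0.1696)^4 + 21.8052/(1+0.1696)^5 + 169.0882/(1+0.1696)^5 = 120.8638

$120.86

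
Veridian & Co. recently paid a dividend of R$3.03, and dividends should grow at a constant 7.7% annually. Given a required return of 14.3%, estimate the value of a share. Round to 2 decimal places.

Gordon growth model: P₀ = D₁/(r − g). D₁ = 3.03 × (1 + 0.077) = 3.2633.
P₀ = 3.2633 / (0.143 − 0.077) = 3.2633 / 0.066 = 49.4441

R$49.44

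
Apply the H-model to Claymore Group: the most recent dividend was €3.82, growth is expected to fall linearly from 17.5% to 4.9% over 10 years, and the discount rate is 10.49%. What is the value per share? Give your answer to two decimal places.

€114.74

H-model: P₀ = D₀[(1+g_L) + H(g_S−g_L)]/(r−g_L), with H = 10/2 = 5.
P₀ = 3.82 × [(1+0.049) + 5×(0.175−0.049)] / (0.1049−0.049)
   = 3.82 × 1.6790 / 0.0559 = 114.7367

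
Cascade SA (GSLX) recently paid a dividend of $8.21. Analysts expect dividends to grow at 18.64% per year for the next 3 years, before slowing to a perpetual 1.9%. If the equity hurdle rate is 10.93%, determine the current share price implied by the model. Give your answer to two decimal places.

$141.55

Two-stage DDM. Project D₁…D_3 at 0.1864, terminal growth 0.019, discount at r = 0.1093.
D_1 = 9.7403
D_2 = 11.5559
D_3 = 13.7100
Terminal value at t=3: TV = D_4/(r−g) = 13.9705/(0.1093−0.019) = 154.7116
P₀ = 9.7403/(1+0.1093)^1 + 11.5559/(1+0.1093)^2 + 13.7100/(1+0.1093)^3 + 154.7116/(1+0.1093)^3 = 141.5532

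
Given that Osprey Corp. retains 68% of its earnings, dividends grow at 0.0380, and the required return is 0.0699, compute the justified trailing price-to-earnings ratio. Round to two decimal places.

Payout ratio b = 1 − 0.68 = 0.32.
Justified trailing P/E = b(1+g)/(r−g) = 0.32×(1+0.038)/(0.0699−0.038) = 10.4125

10.41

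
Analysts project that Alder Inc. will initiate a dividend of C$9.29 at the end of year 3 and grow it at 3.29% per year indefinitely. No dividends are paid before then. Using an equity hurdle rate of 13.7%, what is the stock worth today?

Deferred-dividend DDM. At t=2 the remaining stream is a growing perpetuity with first payment D_3 = 9.29.
V_2 = D_3/(r−g) = 9.29/(0.137−0.0329) = 89.2411
P₀ = V_2/(1+r)^2 = 89.2411/(1+0.137)^2 = 69.0310

C$69.03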